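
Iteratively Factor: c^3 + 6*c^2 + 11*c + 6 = (c + 2)*(c^2 + 4*c + 3) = (c + 1)*(c + 2)*(c + 3)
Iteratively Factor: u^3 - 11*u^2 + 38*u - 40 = (u - 2)*(u^2 - 9*u + 20) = (u - 5)*(u - 2)*(u - 4)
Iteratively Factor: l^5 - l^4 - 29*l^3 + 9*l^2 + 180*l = (l - 5)*(l^4 + 4*l^3 - 9*l^2 - 36*l) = (l - 5)*(l - 3)*(l^3 + 7*l^2 + 12*l) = (l - 5)*(l - 3)*(l + 3)*(l^2 + 4*l) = l*(l - 5)*(l - 3)*(l + 3)*(l + 4)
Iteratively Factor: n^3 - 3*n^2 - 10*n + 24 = (n + 3)*(n^2 - 6*n + 8) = (n - 4)*(n + 3)*(n - 2)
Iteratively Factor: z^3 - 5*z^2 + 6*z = (z - 2)*(z^2 - 3*z) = z*(z - 2)*(z - 3)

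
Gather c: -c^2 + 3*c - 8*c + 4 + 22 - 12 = -c^2 - 5*c + 14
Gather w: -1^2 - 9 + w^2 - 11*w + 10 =w^2 - 11*w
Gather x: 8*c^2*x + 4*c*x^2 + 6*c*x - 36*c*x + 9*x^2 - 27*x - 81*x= x^2*(4*c + 9) + x*(8*c^2 - 30*c - 108)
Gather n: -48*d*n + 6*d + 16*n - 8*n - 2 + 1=6*d + n*(8 - 48*d) - 1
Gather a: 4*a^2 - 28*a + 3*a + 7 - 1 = 4*a^2 - 25*a + 6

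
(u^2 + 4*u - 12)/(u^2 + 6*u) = (u - 2)/u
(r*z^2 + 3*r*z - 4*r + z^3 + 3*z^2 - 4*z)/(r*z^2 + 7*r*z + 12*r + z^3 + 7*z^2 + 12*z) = (z - 1)/(z + 3)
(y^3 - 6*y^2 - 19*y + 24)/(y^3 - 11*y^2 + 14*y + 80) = (y^2 + 2*y - 3)/(y^2 - 3*y - 10)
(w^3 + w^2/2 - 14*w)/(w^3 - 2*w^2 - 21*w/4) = 2*(w + 4)/(2*w + 3)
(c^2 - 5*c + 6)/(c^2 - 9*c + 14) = (c - 3)/(c - 7)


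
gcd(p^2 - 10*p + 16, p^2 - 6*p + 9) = 1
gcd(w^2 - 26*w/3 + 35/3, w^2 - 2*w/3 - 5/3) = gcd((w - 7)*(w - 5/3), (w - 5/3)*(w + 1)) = w - 5/3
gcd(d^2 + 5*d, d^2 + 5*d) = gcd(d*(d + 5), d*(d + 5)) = d^2 + 5*d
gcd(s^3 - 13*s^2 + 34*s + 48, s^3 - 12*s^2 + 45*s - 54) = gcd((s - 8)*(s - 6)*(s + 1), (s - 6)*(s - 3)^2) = s - 6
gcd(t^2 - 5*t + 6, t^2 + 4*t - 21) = t - 3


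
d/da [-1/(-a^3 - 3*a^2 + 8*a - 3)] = (-3*a^2 - 6*a + 8)/(a^3 + 3*a^2 - 8*a + 3)^2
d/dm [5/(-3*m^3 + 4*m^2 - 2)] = 5*m*(9*m - 8)/(3*m^3 - 4*m^2 + 2)^2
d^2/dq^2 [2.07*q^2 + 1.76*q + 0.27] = 4.14000000000000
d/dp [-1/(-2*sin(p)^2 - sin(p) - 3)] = -(4*sin(p) + 1)*cos(p)/(sin(p) - cos(2*p) + 4)^2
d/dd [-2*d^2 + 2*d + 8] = 2 - 4*d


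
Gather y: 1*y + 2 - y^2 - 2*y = -y^2 - y + 2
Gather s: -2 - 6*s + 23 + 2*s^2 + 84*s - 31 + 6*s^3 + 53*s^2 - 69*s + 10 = 6*s^3 + 55*s^2 + 9*s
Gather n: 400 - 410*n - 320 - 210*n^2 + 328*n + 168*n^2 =-42*n^2 - 82*n + 80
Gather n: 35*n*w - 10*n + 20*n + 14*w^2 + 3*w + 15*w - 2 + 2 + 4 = n*(35*w + 10) + 14*w^2 + 18*w + 4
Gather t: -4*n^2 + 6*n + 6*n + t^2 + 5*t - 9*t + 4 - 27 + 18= -4*n^2 + 12*n + t^2 - 4*t - 5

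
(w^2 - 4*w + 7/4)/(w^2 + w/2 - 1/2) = (w - 7/2)/(w + 1)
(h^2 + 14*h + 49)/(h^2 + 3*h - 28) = (h + 7)/(h - 4)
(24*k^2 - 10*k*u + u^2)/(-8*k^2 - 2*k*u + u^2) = (-6*k + u)/(2*k + u)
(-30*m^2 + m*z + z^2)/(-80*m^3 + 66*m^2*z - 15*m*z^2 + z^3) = (6*m + z)/(16*m^2 - 10*m*z + z^2)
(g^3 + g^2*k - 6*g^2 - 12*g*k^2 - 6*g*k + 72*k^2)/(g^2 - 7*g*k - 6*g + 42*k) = (g^2 + g*k - 12*k^2)/(g - 7*k)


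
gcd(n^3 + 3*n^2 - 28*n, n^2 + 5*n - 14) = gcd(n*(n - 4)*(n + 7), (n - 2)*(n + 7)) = n + 7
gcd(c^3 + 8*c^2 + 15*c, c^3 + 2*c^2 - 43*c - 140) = c + 5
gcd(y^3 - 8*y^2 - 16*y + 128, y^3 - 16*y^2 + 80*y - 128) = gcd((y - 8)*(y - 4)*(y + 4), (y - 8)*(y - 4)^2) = y^2 - 12*y + 32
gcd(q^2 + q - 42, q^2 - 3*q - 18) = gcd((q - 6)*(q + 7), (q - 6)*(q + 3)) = q - 6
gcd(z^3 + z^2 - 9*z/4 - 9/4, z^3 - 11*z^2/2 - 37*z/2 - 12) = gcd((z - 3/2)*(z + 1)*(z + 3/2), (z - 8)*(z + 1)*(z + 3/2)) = z^2 + 5*z/2 + 3/2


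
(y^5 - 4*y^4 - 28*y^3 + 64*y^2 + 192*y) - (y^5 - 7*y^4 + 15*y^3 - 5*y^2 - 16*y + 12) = 3*y^4 - 43*y^3 + 69*y^2 + 208*y - 12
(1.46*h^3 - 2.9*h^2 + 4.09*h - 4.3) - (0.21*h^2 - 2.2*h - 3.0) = 1.46*h^3 - 3.11*h^2 + 6.29*h - 1.3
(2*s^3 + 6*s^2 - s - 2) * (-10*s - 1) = -20*s^4 - 62*s^3 + 4*s^2 + 21*s + 2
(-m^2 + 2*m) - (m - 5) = -m^2 + m + 5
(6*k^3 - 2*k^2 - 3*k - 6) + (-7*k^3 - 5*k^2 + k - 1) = -k^3 - 7*k^2 - 2*k - 7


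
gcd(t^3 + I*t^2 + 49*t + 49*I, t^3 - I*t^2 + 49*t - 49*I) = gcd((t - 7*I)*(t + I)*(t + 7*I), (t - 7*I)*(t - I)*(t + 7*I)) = t^2 + 49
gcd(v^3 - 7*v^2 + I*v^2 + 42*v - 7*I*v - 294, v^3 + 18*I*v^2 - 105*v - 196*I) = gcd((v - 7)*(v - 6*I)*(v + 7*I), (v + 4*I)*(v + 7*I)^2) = v + 7*I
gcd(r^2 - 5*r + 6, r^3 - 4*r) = r - 2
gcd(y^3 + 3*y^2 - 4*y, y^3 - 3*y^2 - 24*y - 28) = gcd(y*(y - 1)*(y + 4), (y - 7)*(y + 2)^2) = 1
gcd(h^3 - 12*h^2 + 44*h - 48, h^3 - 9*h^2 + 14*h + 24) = h^2 - 10*h + 24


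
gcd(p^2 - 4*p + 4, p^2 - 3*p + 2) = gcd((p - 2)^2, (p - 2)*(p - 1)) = p - 2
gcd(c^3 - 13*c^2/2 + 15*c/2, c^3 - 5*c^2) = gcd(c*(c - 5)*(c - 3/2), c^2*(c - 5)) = c^2 - 5*c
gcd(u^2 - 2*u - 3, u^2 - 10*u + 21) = u - 3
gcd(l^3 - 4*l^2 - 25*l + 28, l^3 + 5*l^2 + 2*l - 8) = l^2 + 3*l - 4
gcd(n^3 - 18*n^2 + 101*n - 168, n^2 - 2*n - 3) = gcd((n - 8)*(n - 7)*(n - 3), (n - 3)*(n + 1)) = n - 3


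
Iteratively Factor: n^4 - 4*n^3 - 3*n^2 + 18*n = (n)*(n^3 - 4*n^2 - 3*n + 18) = n*(n - 3)*(n^2 - n - 6) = n*(n - 3)*(n + 2)*(n - 3)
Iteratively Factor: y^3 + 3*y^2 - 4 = (y + 2)*(y^2 + y - 2) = (y - 1)*(y + 2)*(y + 2)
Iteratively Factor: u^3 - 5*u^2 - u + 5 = (u + 1)*(u^2 - 6*u + 5) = (u - 5)*(u + 1)*(u - 1)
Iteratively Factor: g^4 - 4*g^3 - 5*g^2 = (g - 5)*(g^3 + g^2) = g*(g - 5)*(g^2 + g) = g*(g - 5)*(g + 1)*(g)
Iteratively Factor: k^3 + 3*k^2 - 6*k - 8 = (k + 1)*(k^2 + 2*k - 8) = (k + 1)*(k + 4)*(k - 2)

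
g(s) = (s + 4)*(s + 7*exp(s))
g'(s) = s + (s + 4)*(7*exp(s) + 1) + 7*exp(s)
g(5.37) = 14143.17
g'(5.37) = 15611.64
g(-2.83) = -2.83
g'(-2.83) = -0.76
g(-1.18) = 2.74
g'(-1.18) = 9.86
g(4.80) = 7527.28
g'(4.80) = 8349.21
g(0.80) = 78.62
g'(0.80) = 95.96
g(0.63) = 63.77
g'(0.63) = 79.26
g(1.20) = 127.09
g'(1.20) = 150.49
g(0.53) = 56.27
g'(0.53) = 70.83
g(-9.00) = 45.00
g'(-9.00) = -14.00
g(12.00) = 18228728.64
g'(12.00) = 19367848.18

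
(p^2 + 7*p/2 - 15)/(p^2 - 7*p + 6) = (p^2 + 7*p/2 - 15)/(p^2 - 7*p + 6)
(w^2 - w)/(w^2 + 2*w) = (w - 1)/(w + 2)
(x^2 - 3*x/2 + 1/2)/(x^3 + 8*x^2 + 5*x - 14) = (x - 1/2)/(x^2 + 9*x + 14)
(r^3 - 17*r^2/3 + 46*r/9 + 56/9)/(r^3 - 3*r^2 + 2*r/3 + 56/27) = 3*(r - 4)/(3*r - 4)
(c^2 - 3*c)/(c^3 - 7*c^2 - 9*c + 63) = c/(c^2 - 4*c - 21)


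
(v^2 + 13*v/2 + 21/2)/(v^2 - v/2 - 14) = (v + 3)/(v - 4)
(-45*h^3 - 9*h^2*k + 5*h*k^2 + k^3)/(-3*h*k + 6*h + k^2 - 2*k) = (15*h^2 + 8*h*k + k^2)/(k - 2)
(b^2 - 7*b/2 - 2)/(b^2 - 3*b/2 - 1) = (b - 4)/(b - 2)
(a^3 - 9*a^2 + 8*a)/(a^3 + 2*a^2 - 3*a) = (a - 8)/(a + 3)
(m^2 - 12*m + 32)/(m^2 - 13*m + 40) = (m - 4)/(m - 5)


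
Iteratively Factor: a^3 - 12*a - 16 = (a - 4)*(a^2 + 4*a + 4) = (a - 4)*(a + 2)*(a + 2)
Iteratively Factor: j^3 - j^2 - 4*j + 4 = (j + 2)*(j^2 - 3*j + 2) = (j - 1)*(j + 2)*(j - 2)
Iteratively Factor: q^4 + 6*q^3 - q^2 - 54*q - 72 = (q + 3)*(q^3 + 3*q^2 - 10*q - 24) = (q + 3)*(q + 4)*(q^2 - q - 6) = (q + 2)*(q + 3)*(q + 4)*(q - 3)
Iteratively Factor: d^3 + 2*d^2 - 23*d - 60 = (d + 4)*(d^2 - 2*d - 15) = (d - 5)*(d + 4)*(d + 3)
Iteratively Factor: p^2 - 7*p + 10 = (p - 5)*(p - 2)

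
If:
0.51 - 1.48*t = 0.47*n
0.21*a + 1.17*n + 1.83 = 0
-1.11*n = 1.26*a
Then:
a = 1.64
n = -1.86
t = 0.93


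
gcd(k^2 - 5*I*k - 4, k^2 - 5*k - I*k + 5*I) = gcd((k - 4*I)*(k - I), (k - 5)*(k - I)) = k - I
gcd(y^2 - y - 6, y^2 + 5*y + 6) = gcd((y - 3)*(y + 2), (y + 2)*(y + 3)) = y + 2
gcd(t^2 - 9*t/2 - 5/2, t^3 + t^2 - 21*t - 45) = t - 5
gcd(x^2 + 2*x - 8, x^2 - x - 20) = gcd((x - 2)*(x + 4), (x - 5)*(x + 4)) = x + 4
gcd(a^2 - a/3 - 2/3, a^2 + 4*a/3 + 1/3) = 1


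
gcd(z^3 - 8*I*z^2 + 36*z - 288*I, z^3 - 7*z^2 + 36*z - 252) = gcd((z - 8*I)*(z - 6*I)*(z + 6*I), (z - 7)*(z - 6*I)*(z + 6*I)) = z^2 + 36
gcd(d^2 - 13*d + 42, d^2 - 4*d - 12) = d - 6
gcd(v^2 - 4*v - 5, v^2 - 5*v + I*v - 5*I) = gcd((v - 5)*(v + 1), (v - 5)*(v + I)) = v - 5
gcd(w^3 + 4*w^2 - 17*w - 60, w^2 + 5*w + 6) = w + 3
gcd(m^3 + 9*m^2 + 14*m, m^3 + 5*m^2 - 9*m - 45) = 1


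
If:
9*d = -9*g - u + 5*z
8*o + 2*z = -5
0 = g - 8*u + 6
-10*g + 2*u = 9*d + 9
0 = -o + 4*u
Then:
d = 1522/225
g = -526/75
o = -38/75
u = -19/150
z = -71/150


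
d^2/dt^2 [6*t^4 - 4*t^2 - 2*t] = 72*t^2 - 8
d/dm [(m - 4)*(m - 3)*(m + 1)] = 3*m^2 - 12*m + 5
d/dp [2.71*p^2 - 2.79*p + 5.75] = 5.42*p - 2.79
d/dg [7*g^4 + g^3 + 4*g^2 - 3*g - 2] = 28*g^3 + 3*g^2 + 8*g - 3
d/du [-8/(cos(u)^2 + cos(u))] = -(8*sin(u)/cos(u)^2 + 16*tan(u))/(cos(u) + 1)^2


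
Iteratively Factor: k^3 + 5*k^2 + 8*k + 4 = (k + 2)*(k^2 + 3*k + 2) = (k + 2)^2*(k + 1)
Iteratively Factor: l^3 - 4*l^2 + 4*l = (l - 2)*(l^2 - 2*l) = (l - 2)^2*(l)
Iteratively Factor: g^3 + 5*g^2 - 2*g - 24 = (g - 2)*(g^2 + 7*g + 12) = (g - 2)*(g + 4)*(g + 3)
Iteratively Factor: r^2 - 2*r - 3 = (r - 3)*(r + 1)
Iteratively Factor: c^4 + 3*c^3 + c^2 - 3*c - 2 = (c + 2)*(c^3 + c^2 - c - 1) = (c + 1)*(c + 2)*(c^2 - 1) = (c - 1)*(c + 1)*(c + 2)*(c + 1)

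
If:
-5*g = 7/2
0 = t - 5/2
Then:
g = -7/10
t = 5/2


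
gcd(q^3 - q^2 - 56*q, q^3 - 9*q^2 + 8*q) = q^2 - 8*q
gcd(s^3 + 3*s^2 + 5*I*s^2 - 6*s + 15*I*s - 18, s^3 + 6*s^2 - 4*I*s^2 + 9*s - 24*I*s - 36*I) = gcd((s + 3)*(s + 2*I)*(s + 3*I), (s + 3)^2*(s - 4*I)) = s + 3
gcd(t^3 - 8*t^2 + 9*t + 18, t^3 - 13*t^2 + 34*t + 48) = t^2 - 5*t - 6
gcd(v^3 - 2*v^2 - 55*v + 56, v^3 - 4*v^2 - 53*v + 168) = v^2 - v - 56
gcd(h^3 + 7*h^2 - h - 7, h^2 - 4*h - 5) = h + 1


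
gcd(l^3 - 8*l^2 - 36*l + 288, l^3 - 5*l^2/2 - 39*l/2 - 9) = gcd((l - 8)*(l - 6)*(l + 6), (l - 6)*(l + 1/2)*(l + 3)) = l - 6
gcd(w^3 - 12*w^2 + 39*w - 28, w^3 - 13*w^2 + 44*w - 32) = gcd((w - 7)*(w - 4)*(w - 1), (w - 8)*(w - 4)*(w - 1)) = w^2 - 5*w + 4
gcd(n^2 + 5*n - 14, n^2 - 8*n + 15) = 1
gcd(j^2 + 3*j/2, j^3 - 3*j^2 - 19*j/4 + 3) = j + 3/2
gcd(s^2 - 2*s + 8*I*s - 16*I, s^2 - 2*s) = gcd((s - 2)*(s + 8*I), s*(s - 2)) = s - 2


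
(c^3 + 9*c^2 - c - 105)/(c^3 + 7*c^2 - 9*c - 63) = (c + 5)/(c + 3)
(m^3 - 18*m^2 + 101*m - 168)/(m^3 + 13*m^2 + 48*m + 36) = (m^3 - 18*m^2 + 101*m - 168)/(m^3 + 13*m^2 + 48*m + 36)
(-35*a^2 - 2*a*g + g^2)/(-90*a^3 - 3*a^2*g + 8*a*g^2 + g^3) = (7*a - g)/(18*a^2 - 3*a*g - g^2)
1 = 1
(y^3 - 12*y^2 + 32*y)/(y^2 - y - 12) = y*(y - 8)/(y + 3)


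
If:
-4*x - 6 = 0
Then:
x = -3/2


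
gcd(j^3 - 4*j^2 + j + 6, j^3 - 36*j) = 1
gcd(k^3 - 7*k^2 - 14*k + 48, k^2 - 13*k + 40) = k - 8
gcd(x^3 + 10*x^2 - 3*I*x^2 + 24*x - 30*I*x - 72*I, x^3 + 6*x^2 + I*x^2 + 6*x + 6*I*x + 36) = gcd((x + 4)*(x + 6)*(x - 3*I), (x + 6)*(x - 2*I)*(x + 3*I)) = x + 6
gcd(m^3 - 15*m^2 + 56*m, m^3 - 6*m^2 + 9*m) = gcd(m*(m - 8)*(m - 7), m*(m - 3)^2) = m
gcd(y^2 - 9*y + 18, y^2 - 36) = y - 6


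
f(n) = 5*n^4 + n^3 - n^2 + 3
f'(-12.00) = -34104.00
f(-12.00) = 101811.00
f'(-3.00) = -507.00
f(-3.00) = 372.00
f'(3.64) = 997.04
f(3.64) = 915.74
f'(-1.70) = -86.19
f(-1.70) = 36.96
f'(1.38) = 55.51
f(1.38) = 21.86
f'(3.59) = 956.85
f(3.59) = 866.90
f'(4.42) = 1776.79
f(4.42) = 1978.17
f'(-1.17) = -25.59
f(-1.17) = 9.40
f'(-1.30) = -36.27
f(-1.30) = 13.39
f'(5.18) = 2849.97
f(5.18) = 3715.05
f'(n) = 20*n^3 + 3*n^2 - 2*n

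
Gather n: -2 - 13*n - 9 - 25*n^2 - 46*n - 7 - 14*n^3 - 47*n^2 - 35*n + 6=-14*n^3 - 72*n^2 - 94*n - 12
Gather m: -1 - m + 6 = 5 - m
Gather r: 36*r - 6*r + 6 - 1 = 30*r + 5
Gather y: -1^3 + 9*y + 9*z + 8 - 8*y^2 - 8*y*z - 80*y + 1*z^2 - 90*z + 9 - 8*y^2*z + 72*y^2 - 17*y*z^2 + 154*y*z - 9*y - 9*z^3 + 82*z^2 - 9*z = y^2*(64 - 8*z) + y*(-17*z^2 + 146*z - 80) - 9*z^3 + 83*z^2 - 90*z + 16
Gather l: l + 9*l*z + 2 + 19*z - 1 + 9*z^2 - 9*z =l*(9*z + 1) + 9*z^2 + 10*z + 1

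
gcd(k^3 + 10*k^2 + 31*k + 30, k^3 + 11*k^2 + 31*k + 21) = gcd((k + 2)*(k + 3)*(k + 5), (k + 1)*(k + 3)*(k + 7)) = k + 3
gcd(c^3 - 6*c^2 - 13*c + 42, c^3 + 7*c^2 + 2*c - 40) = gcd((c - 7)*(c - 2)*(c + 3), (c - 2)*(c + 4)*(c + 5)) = c - 2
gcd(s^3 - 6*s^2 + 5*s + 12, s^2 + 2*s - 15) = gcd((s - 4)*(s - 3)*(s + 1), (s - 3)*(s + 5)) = s - 3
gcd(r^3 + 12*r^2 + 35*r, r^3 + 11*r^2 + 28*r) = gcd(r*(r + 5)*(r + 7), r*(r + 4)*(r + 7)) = r^2 + 7*r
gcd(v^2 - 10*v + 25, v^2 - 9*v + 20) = v - 5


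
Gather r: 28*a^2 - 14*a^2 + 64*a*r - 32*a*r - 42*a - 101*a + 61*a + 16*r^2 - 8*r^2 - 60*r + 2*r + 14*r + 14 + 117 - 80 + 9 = 14*a^2 - 82*a + 8*r^2 + r*(32*a - 44) + 60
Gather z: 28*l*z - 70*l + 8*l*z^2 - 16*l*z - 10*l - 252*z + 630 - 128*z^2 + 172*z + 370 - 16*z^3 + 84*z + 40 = -80*l - 16*z^3 + z^2*(8*l - 128) + z*(12*l + 4) + 1040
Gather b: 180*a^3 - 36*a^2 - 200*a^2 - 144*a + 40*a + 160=180*a^3 - 236*a^2 - 104*a + 160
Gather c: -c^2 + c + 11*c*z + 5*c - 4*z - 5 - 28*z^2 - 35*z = -c^2 + c*(11*z + 6) - 28*z^2 - 39*z - 5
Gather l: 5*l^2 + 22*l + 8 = 5*l^2 + 22*l + 8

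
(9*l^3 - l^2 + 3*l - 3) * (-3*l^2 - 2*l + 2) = -27*l^5 - 15*l^4 + 11*l^3 + l^2 + 12*l - 6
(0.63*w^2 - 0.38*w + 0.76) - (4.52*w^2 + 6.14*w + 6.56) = -3.89*w^2 - 6.52*w - 5.8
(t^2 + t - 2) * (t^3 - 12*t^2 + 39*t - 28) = t^5 - 11*t^4 + 25*t^3 + 35*t^2 - 106*t + 56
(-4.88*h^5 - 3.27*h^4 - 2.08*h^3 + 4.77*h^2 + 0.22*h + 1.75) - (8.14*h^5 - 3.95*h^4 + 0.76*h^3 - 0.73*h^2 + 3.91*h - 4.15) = -13.02*h^5 + 0.68*h^4 - 2.84*h^3 + 5.5*h^2 - 3.69*h + 5.9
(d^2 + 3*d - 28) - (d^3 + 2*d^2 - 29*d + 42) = -d^3 - d^2 + 32*d - 70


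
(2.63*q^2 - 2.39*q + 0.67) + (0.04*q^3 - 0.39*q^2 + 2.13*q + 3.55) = 0.04*q^3 + 2.24*q^2 - 0.26*q + 4.22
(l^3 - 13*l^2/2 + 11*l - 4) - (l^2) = l^3 - 15*l^2/2 + 11*l - 4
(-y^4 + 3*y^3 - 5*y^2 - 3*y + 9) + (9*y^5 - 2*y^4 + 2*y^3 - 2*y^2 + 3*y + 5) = 9*y^5 - 3*y^4 + 5*y^3 - 7*y^2 + 14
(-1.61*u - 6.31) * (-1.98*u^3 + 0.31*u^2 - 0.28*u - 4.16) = 3.1878*u^4 + 11.9947*u^3 - 1.5053*u^2 + 8.4644*u + 26.2496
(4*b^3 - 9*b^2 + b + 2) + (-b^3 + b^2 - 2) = 3*b^3 - 8*b^2 + b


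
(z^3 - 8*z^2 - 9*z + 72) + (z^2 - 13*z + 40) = z^3 - 7*z^2 - 22*z + 112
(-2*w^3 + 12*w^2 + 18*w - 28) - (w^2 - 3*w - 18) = -2*w^3 + 11*w^2 + 21*w - 10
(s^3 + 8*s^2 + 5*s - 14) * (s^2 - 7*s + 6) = s^5 + s^4 - 45*s^3 - s^2 + 128*s - 84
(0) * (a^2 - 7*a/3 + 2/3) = 0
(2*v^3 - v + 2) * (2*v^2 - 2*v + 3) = 4*v^5 - 4*v^4 + 4*v^3 + 6*v^2 - 7*v + 6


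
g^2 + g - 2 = (g - 1)*(g + 2)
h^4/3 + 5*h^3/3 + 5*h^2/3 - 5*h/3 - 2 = (h/3 + 1/3)*(h - 1)*(h + 2)*(h + 3)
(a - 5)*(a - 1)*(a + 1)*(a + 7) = a^4 + 2*a^3 - 36*a^2 - 2*a + 35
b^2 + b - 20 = (b - 4)*(b + 5)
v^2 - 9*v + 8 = (v - 8)*(v - 1)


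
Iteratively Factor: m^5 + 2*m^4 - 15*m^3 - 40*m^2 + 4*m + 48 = (m + 3)*(m^4 - m^3 - 12*m^2 - 4*m + 16) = (m + 2)*(m + 3)*(m^3 - 3*m^2 - 6*m + 8) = (m - 1)*(m + 2)*(m + 3)*(m^2 - 2*m - 8) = (m - 4)*(m - 1)*(m + 2)*(m + 3)*(m + 2)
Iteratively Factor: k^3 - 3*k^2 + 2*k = (k - 1)*(k^2 - 2*k) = k*(k - 1)*(k - 2)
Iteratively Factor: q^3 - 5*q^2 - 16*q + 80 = (q + 4)*(q^2 - 9*q + 20) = (q - 4)*(q + 4)*(q - 5)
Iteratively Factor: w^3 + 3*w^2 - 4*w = (w - 1)*(w^2 + 4*w) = w*(w - 1)*(w + 4)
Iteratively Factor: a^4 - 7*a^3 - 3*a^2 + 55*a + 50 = (a + 2)*(a^3 - 9*a^2 + 15*a + 25) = (a + 1)*(a + 2)*(a^2 - 10*a + 25) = (a - 5)*(a + 1)*(a + 2)*(a - 5)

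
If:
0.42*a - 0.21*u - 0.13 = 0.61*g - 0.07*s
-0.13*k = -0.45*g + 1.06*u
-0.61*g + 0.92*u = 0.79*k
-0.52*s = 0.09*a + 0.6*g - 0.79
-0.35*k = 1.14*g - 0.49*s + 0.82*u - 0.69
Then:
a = 1.34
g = 0.66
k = -0.16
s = 0.52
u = 0.30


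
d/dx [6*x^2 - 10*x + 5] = 12*x - 10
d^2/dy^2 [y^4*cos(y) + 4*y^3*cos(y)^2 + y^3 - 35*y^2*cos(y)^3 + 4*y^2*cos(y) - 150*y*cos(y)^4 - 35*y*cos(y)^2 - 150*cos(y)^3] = -y^4*cos(y) - 8*y^3*sin(y) - 8*y^3*cos(2*y) - 24*y^2*sin(2*y) + 137*y^2*cos(y)/4 + 315*y^2*cos(3*y)/4 + 89*y*sin(y) + 105*y*sin(3*y) + 600*y*cos(2*y)^2 + 382*y*cos(2*y) - 282*y + 370*sin(2*y) + 150*sin(4*y) + 68*cos(y) + 320*cos(3*y)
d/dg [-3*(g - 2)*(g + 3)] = -6*g - 3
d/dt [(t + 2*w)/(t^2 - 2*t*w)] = (t*(t - 2*w) - 2*(t - w)*(t + 2*w))/(t^2*(t - 2*w)^2)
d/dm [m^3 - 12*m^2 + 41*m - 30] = 3*m^2 - 24*m + 41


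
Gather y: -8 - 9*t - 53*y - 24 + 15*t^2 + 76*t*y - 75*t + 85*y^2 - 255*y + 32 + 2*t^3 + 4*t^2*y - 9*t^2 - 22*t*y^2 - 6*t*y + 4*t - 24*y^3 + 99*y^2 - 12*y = 2*t^3 + 6*t^2 - 80*t - 24*y^3 + y^2*(184 - 22*t) + y*(4*t^2 + 70*t - 320)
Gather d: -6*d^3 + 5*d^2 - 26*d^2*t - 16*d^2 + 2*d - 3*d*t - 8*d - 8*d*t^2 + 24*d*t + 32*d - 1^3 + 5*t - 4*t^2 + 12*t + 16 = -6*d^3 + d^2*(-26*t - 11) + d*(-8*t^2 + 21*t + 26) - 4*t^2 + 17*t + 15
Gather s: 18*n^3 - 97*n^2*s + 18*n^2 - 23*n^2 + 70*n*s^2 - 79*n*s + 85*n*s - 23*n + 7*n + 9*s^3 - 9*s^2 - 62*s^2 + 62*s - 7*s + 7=18*n^3 - 5*n^2 - 16*n + 9*s^3 + s^2*(70*n - 71) + s*(-97*n^2 + 6*n + 55) + 7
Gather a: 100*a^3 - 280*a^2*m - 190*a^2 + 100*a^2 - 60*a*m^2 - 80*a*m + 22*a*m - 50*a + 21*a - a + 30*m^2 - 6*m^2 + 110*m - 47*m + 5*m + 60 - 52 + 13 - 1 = 100*a^3 + a^2*(-280*m - 90) + a*(-60*m^2 - 58*m - 30) + 24*m^2 + 68*m + 20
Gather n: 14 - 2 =12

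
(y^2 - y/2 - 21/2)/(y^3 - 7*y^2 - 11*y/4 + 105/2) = 2*(y + 3)/(2*y^2 - 7*y - 30)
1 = 1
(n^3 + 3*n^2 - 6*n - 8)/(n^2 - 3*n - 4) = (n^2 + 2*n - 8)/(n - 4)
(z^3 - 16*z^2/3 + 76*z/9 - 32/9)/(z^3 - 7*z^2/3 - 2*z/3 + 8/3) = (9*z^2 - 30*z + 16)/(3*(3*z^2 - z - 4))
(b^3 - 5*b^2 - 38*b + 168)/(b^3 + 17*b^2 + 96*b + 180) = (b^2 - 11*b + 28)/(b^2 + 11*b + 30)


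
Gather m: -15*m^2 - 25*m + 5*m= -15*m^2 - 20*m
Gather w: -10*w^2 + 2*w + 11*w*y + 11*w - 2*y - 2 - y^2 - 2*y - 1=-10*w^2 + w*(11*y + 13) - y^2 - 4*y - 3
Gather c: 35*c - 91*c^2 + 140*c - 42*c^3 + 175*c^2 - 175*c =-42*c^3 + 84*c^2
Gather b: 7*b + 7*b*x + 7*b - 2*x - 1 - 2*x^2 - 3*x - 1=b*(7*x + 14) - 2*x^2 - 5*x - 2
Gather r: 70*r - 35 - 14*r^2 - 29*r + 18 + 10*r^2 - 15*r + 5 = -4*r^2 + 26*r - 12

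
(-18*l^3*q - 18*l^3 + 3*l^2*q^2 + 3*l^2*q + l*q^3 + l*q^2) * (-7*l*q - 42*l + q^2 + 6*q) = 126*l^4*q^2 + 882*l^4*q + 756*l^4 - 39*l^3*q^3 - 273*l^3*q^2 - 234*l^3*q - 4*l^2*q^4 - 28*l^2*q^3 - 24*l^2*q^2 + l*q^5 + 7*l*q^4 + 6*l*q^3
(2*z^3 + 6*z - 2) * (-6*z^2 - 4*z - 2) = -12*z^5 - 8*z^4 - 40*z^3 - 12*z^2 - 4*z + 4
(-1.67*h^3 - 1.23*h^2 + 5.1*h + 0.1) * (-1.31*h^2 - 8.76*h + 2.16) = 2.1877*h^5 + 16.2405*h^4 + 0.486599999999999*h^3 - 47.4638*h^2 + 10.14*h + 0.216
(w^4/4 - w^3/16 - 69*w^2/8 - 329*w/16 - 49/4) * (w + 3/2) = w^5/4 + 5*w^4/16 - 279*w^3/32 - 67*w^2/2 - 1379*w/32 - 147/8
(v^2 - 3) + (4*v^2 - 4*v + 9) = 5*v^2 - 4*v + 6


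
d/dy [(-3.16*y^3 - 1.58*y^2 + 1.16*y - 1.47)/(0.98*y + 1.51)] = (-6.1936*y^3 - 15.8632*y^2 - 4.7716*y + 3.1922)/(0.9604*y^2 + 2.9596*y + 2.2801)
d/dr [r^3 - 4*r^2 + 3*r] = 3*r^2 - 8*r + 3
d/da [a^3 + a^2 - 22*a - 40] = 3*a^2 + 2*a - 22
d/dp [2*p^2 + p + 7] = 4*p + 1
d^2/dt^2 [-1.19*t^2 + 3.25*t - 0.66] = -2.38000000000000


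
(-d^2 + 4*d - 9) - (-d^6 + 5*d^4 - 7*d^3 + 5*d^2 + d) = d^6 - 5*d^4 + 7*d^3 - 6*d^2 + 3*d - 9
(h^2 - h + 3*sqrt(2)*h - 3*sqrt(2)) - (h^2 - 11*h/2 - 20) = 3*sqrt(2)*h + 9*h/2 - 3*sqrt(2) + 20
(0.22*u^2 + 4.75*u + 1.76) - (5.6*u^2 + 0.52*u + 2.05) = -5.38*u^2 + 4.23*u - 0.29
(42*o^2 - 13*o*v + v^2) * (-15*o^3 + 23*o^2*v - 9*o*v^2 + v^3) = -630*o^5 + 1161*o^4*v - 692*o^3*v^2 + 182*o^2*v^3 - 22*o*v^4 + v^5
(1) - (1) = 0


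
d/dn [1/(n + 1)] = -1/(n + 1)^2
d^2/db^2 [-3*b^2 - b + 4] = -6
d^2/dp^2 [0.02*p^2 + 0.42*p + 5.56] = 0.0400000000000000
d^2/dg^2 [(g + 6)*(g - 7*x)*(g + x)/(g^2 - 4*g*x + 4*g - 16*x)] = 2*(4*(g + 6)*(g - 7*x)*(g + x)*(g - 2*x + 2)^2 + 3*(g - 2*x + 2)*(g^2 - 4*g*x + 4*g - 16*x)^2 - (g^2 - 4*g*x + 4*g - 16*x)*((g + 6)*(g - 7*x)*(g + x) + 2*(g + 6)*(g - 7*x)*(g - 2*x + 2) + 2*(g + 6)*(g + x)*(g - 2*x + 2) + 2*(g - 7*x)*(g + x)*(g - 2*x + 2)))/(g^2 - 4*g*x + 4*g - 16*x)^3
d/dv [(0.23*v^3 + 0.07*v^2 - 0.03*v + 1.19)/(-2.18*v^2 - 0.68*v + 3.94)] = (-0.5014*v^4 - 0.3128*v^3 + 2.6056*v^2 + 5.74*v + 0.691)/(4.7524*v^4 + 2.9648*v^3 - 16.716*v^2 - 5.3584*v + 15.5236)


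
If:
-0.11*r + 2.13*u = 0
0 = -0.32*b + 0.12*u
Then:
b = 0.375*u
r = 19.3636363636364*u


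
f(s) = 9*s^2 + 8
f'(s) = 18*s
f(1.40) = 25.64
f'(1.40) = 25.20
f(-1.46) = 27.18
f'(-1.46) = -26.28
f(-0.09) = 8.07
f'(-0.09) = -1.62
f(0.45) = 9.82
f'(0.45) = 8.10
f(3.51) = 118.88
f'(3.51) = 63.18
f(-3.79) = 137.28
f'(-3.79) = -68.22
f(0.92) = 15.62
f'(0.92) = 16.56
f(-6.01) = 333.08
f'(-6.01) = -108.18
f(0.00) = 8.00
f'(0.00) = 0.00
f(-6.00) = 332.00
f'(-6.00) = -108.00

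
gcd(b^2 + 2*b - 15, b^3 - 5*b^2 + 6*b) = b - 3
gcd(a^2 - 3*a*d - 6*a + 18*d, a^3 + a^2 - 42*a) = a - 6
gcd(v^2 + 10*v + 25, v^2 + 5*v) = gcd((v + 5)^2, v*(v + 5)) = v + 5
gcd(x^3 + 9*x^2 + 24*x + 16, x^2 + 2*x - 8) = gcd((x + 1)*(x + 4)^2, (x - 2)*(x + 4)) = x + 4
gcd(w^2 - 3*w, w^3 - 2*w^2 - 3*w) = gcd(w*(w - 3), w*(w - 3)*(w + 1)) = w^2 - 3*w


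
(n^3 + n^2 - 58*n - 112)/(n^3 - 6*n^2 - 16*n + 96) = (n^3 + n^2 - 58*n - 112)/(n^3 - 6*n^2 - 16*n + 96)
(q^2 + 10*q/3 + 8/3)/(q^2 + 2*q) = (q + 4/3)/q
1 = 1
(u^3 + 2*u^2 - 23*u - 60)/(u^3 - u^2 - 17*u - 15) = (u + 4)/(u + 1)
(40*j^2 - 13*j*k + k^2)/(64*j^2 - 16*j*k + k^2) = (5*j - k)/(8*j - k)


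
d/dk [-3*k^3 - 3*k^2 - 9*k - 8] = -9*k^2 - 6*k - 9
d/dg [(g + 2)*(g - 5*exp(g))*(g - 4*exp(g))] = -9*g^2*exp(g) + 3*g^2 + 40*g*exp(2*g) - 36*g*exp(g) + 4*g + 100*exp(2*g) - 18*exp(g)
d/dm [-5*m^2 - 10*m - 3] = -10*m - 10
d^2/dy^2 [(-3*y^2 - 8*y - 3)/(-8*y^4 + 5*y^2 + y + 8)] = 2*(576*y^8 + 3072*y^7 + 2040*y^6 - 816*y^5 + 1416*y^4 + 5257*y^3 + 1017*y^2 - 915*y + 11)/(512*y^12 - 960*y^10 - 192*y^9 - 936*y^8 + 240*y^7 + 1819*y^6 + 309*y^5 + 921*y^4 - 241*y^3 - 984*y^2 - 192*y - 512)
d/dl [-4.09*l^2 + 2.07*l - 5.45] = 2.07 - 8.18*l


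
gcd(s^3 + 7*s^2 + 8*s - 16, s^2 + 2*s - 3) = s - 1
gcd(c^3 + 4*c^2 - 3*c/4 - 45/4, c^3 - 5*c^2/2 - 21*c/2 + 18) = c^2 + 3*c/2 - 9/2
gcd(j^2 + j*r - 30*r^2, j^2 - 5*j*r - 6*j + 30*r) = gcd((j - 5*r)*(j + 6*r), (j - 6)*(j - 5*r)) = -j + 5*r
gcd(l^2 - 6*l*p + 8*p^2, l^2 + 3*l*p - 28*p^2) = -l + 4*p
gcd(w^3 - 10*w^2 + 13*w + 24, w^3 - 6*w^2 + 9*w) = w - 3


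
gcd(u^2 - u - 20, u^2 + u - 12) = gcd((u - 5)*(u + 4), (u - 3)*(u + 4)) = u + 4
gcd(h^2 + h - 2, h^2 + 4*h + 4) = h + 2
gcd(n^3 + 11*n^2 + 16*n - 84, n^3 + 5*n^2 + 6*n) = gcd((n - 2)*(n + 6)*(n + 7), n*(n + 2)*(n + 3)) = 1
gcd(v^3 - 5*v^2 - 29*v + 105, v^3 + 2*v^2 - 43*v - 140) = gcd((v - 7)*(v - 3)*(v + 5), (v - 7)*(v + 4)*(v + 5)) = v^2 - 2*v - 35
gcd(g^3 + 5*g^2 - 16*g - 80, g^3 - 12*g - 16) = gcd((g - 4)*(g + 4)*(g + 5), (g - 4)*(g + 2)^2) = g - 4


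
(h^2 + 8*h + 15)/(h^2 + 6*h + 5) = (h + 3)/(h + 1)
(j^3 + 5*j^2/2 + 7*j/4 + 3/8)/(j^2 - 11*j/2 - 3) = (j^2 + 2*j + 3/4)/(j - 6)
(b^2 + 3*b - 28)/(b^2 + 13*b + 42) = (b - 4)/(b + 6)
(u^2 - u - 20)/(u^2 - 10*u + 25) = (u + 4)/(u - 5)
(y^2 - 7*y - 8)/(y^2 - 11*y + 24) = (y + 1)/(y - 3)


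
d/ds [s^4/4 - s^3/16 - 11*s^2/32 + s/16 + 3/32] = s^3 - 3*s^2/16 - 11*s/16 + 1/16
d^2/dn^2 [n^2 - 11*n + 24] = 2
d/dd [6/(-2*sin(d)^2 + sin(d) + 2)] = 6*(4*sin(d) - 1)*cos(d)/(sin(d) + cos(2*d) + 1)^2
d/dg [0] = 0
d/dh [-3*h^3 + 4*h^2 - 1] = h*(8 - 9*h)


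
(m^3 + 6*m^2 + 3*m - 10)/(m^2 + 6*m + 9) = (m^3 + 6*m^2 + 3*m - 10)/(m^2 + 6*m + 9)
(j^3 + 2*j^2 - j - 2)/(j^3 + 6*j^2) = (j^3 + 2*j^2 - j - 2)/(j^2*(j + 6))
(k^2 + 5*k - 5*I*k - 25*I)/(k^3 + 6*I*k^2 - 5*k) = (k^2 + 5*k*(1 - I) - 25*I)/(k*(k^2 + 6*I*k - 5))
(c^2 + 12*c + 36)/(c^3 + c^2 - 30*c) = (c + 6)/(c*(c - 5))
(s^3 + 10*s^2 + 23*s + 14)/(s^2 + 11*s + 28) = (s^2 + 3*s + 2)/(s + 4)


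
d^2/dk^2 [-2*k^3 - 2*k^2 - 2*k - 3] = -12*k - 4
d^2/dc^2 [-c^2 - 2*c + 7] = -2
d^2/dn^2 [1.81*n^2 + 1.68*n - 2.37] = 3.62000000000000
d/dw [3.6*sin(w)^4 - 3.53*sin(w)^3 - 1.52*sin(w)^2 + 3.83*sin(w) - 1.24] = (14.4*sin(w)^3 - 10.59*sin(w)^2 - 3.04*sin(w) + 3.83)*cos(w)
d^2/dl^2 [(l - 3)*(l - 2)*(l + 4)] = 6*l - 2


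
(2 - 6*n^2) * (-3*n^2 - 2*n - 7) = 18*n^4 + 12*n^3 + 36*n^2 - 4*n - 14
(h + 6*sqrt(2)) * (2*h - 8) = 2*h^2 - 8*h + 12*sqrt(2)*h - 48*sqrt(2)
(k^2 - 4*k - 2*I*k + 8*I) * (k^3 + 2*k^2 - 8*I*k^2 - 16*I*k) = k^5 - 2*k^4 - 10*I*k^4 - 24*k^3 + 20*I*k^3 + 32*k^2 + 80*I*k^2 + 128*k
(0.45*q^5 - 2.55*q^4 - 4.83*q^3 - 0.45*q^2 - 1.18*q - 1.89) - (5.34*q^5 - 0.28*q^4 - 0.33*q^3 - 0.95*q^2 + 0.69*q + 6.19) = -4.89*q^5 - 2.27*q^4 - 4.5*q^3 + 0.5*q^2 - 1.87*q - 8.08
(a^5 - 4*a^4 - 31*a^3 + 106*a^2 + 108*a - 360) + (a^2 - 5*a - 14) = a^5 - 4*a^4 - 31*a^3 + 107*a^2 + 103*a - 374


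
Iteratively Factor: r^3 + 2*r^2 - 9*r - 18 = (r + 3)*(r^2 - r - 6) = (r - 3)*(r + 3)*(r + 2)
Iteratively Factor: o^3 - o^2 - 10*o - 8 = (o - 4)*(o^2 + 3*o + 2) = (o - 4)*(o + 2)*(o + 1)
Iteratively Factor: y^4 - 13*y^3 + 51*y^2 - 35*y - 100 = (y - 4)*(y^3 - 9*y^2 + 15*y + 25) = (y - 4)*(y + 1)*(y^2 - 10*y + 25) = (y - 5)*(y - 4)*(y + 1)*(y - 5)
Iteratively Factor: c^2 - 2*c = (c - 2)*(c)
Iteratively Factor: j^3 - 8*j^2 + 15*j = (j - 3)*(j^2 - 5*j) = j*(j - 3)*(j - 5)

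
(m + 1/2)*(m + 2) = m^2 + 5*m/2 + 1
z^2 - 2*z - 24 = (z - 6)*(z + 4)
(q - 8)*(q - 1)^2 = q^3 - 10*q^2 + 17*q - 8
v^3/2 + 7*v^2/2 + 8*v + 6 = (v/2 + 1)*(v + 2)*(v + 3)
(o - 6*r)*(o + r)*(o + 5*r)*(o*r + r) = o^4*r + o^3*r - 31*o^2*r^3 - 30*o*r^4 - 31*o*r^3 - 30*r^4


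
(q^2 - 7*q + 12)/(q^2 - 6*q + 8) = (q - 3)/(q - 2)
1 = 1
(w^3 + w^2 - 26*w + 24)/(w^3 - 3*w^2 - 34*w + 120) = (w - 1)/(w - 5)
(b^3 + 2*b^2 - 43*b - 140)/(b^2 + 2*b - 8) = (b^2 - 2*b - 35)/(b - 2)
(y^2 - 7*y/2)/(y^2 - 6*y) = (y - 7/2)/(y - 6)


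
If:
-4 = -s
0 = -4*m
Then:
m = 0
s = 4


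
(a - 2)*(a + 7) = a^2 + 5*a - 14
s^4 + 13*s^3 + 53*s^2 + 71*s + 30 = (s + 1)^2*(s + 5)*(s + 6)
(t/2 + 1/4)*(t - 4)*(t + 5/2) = t^3/2 - t^2/2 - 43*t/8 - 5/2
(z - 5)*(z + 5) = z^2 - 25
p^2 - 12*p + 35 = (p - 7)*(p - 5)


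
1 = 1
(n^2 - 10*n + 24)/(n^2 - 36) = (n - 4)/(n + 6)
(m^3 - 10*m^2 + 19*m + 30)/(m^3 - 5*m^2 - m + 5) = (m - 6)/(m - 1)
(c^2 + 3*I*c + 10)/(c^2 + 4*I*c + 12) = (c + 5*I)/(c + 6*I)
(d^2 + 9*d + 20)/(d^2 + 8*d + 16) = (d + 5)/(d + 4)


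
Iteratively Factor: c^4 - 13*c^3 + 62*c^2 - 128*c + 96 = (c - 4)*(c^3 - 9*c^2 + 26*c - 24) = (c - 4)*(c - 2)*(c^2 - 7*c + 12) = (c - 4)*(c - 3)*(c - 2)*(c - 4)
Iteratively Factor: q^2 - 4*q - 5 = (q + 1)*(q - 5)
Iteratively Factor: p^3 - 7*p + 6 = (p - 2)*(p^2 + 2*p - 3) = (p - 2)*(p + 3)*(p - 1)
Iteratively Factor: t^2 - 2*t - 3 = (t + 1)*(t - 3)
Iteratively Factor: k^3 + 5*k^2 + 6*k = (k + 3)*(k^2 + 2*k) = (k + 2)*(k + 3)*(k)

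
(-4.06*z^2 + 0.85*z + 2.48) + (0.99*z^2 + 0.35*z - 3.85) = -3.07*z^2 + 1.2*z - 1.37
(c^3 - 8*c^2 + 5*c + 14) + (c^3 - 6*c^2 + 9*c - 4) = 2*c^3 - 14*c^2 + 14*c + 10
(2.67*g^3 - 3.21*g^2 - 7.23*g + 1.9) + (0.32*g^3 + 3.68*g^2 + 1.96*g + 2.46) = 2.99*g^3 + 0.47*g^2 - 5.27*g + 4.36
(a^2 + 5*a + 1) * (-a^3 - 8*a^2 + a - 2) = -a^5 - 13*a^4 - 40*a^3 - 5*a^2 - 9*a - 2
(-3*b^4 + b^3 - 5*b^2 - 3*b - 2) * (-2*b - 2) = 6*b^5 + 4*b^4 + 8*b^3 + 16*b^2 + 10*b + 4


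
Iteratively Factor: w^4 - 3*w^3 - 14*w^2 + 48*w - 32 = (w - 1)*(w^3 - 2*w^2 - 16*w + 32) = (w - 4)*(w - 1)*(w^2 + 2*w - 8) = (w - 4)*(w - 1)*(w + 4)*(w - 2)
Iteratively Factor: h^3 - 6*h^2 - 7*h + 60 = (h - 4)*(h^2 - 2*h - 15) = (h - 5)*(h - 4)*(h + 3)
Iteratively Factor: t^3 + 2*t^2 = (t)*(t^2 + 2*t) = t^2*(t + 2)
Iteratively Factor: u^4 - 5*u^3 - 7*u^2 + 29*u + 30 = (u + 2)*(u^3 - 7*u^2 + 7*u + 15) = (u + 1)*(u + 2)*(u^2 - 8*u + 15) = (u - 3)*(u + 1)*(u + 2)*(u - 5)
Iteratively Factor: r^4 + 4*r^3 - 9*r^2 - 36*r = (r - 3)*(r^3 + 7*r^2 + 12*r) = (r - 3)*(r + 4)*(r^2 + 3*r) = (r - 3)*(r + 3)*(r + 4)*(r)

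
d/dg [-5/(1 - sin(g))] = -5*cos(g)/(sin(g) - 1)^2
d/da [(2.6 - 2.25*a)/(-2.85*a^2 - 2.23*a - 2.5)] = (-6.4125*a^2 + 14.82*a + 11.423)/(8.1225*a^4 + 12.711*a^3 + 19.2229*a^2 + 11.15*a + 6.25)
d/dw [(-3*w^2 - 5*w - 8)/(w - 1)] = (-3*w^2 + 6*w + 13)/(w^2 - 2*w + 1)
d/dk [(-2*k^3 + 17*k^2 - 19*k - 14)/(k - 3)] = (-4*k^3 + 35*k^2 - 102*k + 71)/(k^2 - 6*k + 9)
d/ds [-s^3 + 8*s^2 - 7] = s*(16 - 3*s)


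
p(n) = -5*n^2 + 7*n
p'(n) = 7 - 10*n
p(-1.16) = -14.85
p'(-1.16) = 18.60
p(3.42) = -34.54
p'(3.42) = -27.20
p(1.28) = 0.77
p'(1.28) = -5.80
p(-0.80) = -8.80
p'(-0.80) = 15.00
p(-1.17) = -15.03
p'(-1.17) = 18.70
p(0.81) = 2.39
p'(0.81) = -1.10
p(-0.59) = -5.87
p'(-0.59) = 12.90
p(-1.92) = -31.87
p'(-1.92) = 26.20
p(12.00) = -636.00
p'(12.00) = -113.00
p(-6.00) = -222.00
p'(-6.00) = 67.00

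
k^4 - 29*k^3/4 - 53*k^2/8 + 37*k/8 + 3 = (k - 8)*(k - 3/4)*(k + 1/2)*(k + 1)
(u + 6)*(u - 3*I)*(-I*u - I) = -I*u^3 - 3*u^2 - 7*I*u^2 - 21*u - 6*I*u - 18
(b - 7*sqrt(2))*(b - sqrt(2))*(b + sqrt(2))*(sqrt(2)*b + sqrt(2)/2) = sqrt(2)*b^4 - 14*b^3 + sqrt(2)*b^3/2 - 7*b^2 - 2*sqrt(2)*b^2 - sqrt(2)*b + 28*b + 14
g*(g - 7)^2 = g^3 - 14*g^2 + 49*g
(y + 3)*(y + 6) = y^2 + 9*y + 18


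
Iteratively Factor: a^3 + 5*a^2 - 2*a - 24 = (a + 4)*(a^2 + a - 6) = (a - 2)*(a + 4)*(a + 3)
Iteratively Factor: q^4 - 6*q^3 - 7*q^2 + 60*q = (q + 3)*(q^3 - 9*q^2 + 20*q) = (q - 4)*(q + 3)*(q^2 - 5*q) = (q - 5)*(q - 4)*(q + 3)*(q)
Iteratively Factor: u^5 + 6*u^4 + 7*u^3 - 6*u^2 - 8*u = (u + 2)*(u^4 + 4*u^3 - u^2 - 4*u) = (u + 2)*(u + 4)*(u^3 - u) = (u + 1)*(u + 2)*(u + 4)*(u^2 - u) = u*(u + 1)*(u + 2)*(u + 4)*(u - 1)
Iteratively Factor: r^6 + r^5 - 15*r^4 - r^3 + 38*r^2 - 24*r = (r + 2)*(r^5 - r^4 - 13*r^3 + 25*r^2 - 12*r) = (r - 1)*(r + 2)*(r^4 - 13*r^2 + 12*r) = r*(r - 1)*(r + 2)*(r^3 - 13*r + 12) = r*(r - 1)*(r + 2)*(r + 4)*(r^2 - 4*r + 3) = r*(r - 3)*(r - 1)*(r + 2)*(r + 4)*(r - 1)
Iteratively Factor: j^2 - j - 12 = (j - 4)*(j + 3)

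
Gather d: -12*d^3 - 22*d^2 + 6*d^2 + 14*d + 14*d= -12*d^3 - 16*d^2 + 28*d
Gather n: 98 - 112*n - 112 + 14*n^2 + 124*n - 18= 14*n^2 + 12*n - 32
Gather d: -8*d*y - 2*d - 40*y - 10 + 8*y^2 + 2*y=d*(-8*y - 2) + 8*y^2 - 38*y - 10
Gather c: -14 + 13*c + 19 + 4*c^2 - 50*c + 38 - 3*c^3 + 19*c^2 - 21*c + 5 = -3*c^3 + 23*c^2 - 58*c + 48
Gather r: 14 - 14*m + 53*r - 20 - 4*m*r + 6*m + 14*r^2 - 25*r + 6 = -8*m + 14*r^2 + r*(28 - 4*m)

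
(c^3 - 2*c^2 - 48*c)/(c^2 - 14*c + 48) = c*(c + 6)/(c - 6)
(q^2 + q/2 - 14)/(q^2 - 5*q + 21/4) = 2*(q + 4)/(2*q - 3)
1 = 1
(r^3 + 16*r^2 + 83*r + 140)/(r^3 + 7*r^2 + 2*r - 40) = (r + 7)/(r - 2)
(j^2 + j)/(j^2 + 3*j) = (j + 1)/(j + 3)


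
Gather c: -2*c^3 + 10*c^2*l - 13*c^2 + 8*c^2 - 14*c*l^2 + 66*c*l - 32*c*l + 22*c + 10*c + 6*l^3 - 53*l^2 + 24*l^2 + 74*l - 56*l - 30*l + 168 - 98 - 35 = -2*c^3 + c^2*(10*l - 5) + c*(-14*l^2 + 34*l + 32) + 6*l^3 - 29*l^2 - 12*l + 35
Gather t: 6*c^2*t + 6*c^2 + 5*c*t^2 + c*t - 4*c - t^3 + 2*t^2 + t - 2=6*c^2 - 4*c - t^3 + t^2*(5*c + 2) + t*(6*c^2 + c + 1) - 2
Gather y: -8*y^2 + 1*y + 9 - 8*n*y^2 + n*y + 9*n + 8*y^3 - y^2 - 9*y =9*n + 8*y^3 + y^2*(-8*n - 9) + y*(n - 8) + 9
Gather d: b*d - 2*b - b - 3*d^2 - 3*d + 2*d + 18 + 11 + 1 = -3*b - 3*d^2 + d*(b - 1) + 30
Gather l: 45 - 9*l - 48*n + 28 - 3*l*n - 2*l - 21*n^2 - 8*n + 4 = l*(-3*n - 11) - 21*n^2 - 56*n + 77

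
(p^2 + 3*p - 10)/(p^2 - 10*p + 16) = (p + 5)/(p - 8)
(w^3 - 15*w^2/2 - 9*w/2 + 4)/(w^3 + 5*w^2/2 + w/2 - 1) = (w - 8)/(w + 2)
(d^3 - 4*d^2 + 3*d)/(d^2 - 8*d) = (d^2 - 4*d + 3)/(d - 8)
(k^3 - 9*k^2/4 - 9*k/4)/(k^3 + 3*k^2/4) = (k - 3)/k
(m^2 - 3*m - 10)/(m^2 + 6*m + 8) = (m - 5)/(m + 4)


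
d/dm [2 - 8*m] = -8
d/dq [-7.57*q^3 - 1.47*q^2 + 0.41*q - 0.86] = -22.71*q^2 - 2.94*q + 0.41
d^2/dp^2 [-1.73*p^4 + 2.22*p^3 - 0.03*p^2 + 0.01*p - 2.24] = -20.76*p^2 + 13.32*p - 0.06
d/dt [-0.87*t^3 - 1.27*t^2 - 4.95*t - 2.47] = -2.61*t^2 - 2.54*t - 4.95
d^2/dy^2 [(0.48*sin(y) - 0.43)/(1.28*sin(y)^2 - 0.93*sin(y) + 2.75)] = (-0.786432000000001*sin(y)^5 + 2.246656*sin(y)^4 + 10.174848*sin(y)^3 - 11.137165*sin(y)^2 - 9.596643*sin(y) + 4.738586)/(2.097152*sin(y)^6 - 4.571136*sin(y)^5 + 16.838016*sin(y)^4 - 20.445957*sin(y)^3 + 36.175425*sin(y)^2 - 21.099375*sin(y) + 20.796875)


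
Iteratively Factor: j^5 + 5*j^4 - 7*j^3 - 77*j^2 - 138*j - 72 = (j + 3)*(j^4 + 2*j^3 - 13*j^2 - 38*j - 24) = (j + 3)^2*(j^3 - j^2 - 10*j - 8) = (j - 4)*(j + 3)^2*(j^2 + 3*j + 2) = (j - 4)*(j + 2)*(j + 3)^2*(j + 1)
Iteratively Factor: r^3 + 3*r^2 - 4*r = (r)*(r^2 + 3*r - 4) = r*(r - 1)*(r + 4)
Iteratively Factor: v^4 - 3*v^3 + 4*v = (v)*(v^3 - 3*v^2 + 4) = v*(v - 2)*(v^2 - v - 2) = v*(v - 2)*(v + 1)*(v - 2)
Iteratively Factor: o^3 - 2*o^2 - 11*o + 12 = (o - 4)*(o^2 + 2*o - 3) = (o - 4)*(o - 1)*(o + 3)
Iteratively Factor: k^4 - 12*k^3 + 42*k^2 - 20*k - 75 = (k - 5)*(k^3 - 7*k^2 + 7*k + 15) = (k - 5)*(k + 1)*(k^2 - 8*k + 15) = (k - 5)^2*(k + 1)*(k - 3)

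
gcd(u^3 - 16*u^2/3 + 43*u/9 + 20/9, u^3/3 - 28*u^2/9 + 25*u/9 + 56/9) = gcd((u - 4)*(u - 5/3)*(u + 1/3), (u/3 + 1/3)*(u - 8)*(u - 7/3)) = 1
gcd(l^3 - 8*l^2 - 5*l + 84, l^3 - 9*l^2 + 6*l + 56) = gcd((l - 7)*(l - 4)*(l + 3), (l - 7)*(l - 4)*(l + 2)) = l^2 - 11*l + 28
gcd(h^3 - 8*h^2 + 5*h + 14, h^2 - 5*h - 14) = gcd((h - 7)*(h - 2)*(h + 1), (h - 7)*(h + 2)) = h - 7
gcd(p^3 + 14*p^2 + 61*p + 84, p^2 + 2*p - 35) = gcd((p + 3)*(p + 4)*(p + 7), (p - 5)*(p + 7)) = p + 7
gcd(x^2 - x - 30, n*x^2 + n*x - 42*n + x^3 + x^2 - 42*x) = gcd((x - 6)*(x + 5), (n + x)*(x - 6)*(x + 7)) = x - 6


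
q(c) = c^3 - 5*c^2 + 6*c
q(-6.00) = -432.00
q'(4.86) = 28.26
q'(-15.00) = 831.00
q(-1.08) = -13.57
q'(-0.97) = 18.52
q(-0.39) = -3.16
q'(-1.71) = 31.87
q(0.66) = 2.07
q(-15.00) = -4590.00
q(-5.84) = -404.74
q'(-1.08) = 20.30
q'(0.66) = 0.71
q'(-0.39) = 10.36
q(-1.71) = -29.88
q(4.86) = 25.85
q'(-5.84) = 166.72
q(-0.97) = -11.44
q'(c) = 3*c^2 - 10*c + 6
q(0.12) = 0.65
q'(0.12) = 4.84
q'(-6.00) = 174.00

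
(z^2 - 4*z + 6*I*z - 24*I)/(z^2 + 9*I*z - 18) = (z - 4)/(z + 3*I)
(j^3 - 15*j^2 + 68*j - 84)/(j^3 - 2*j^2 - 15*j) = (-j^3 + 15*j^2 - 68*j + 84)/(j*(-j^2 + 2*j + 15))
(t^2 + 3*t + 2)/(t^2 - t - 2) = (t + 2)/(t - 2)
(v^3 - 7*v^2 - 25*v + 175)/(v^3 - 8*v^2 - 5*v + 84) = (v^2 - 25)/(v^2 - v - 12)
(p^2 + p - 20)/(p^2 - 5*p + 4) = (p + 5)/(p - 1)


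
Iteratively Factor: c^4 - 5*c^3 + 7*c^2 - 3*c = (c - 1)*(c^3 - 4*c^2 + 3*c) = (c - 3)*(c - 1)*(c^2 - c) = (c - 3)*(c - 1)^2*(c)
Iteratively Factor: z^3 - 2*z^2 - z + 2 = (z - 2)*(z^2 - 1) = (z - 2)*(z - 1)*(z + 1)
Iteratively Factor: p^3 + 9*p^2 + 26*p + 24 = (p + 3)*(p^2 + 6*p + 8) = (p + 2)*(p + 3)*(p + 4)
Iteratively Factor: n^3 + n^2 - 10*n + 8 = (n - 2)*(n^2 + 3*n - 4) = (n - 2)*(n + 4)*(n - 1)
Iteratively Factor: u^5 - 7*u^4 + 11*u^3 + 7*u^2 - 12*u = (u)*(u^4 - 7*u^3 + 11*u^2 + 7*u - 12) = u*(u - 4)*(u^3 - 3*u^2 - u + 3) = u*(u - 4)*(u - 1)*(u^2 - 2*u - 3) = u*(u - 4)*(u - 1)*(u + 1)*(u - 3)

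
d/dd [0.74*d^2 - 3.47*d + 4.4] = 1.48*d - 3.47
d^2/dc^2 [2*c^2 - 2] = 4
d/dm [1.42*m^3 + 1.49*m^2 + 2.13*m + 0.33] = 4.26*m^2 + 2.98*m + 2.13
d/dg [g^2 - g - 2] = 2*g - 1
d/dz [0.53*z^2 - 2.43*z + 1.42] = 1.06*z - 2.43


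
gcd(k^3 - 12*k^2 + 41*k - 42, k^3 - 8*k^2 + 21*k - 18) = k^2 - 5*k + 6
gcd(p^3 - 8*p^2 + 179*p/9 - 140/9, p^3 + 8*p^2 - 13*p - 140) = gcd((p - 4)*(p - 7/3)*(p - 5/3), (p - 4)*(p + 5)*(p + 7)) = p - 4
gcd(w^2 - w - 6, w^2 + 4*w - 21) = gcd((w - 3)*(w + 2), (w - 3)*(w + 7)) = w - 3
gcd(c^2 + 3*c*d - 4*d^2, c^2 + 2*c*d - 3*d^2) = c - d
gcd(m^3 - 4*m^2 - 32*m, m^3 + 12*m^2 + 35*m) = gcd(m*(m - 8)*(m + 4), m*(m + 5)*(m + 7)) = m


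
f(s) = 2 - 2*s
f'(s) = -2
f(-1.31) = 4.62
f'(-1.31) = -2.00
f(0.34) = 1.32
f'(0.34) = -2.00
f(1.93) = -1.86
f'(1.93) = -2.00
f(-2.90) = 7.80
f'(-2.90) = -2.00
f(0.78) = 0.44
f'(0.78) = -2.00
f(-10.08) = 22.16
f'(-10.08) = -2.00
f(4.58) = -7.16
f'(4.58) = -2.00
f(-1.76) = 5.52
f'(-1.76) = -2.00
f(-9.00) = 20.00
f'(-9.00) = -2.00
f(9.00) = -16.00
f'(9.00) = -2.00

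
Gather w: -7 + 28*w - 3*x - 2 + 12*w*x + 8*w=w*(12*x + 36) - 3*x - 9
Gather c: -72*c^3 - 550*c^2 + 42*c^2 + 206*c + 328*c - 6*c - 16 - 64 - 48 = -72*c^3 - 508*c^2 + 528*c - 128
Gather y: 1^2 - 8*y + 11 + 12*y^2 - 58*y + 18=12*y^2 - 66*y + 30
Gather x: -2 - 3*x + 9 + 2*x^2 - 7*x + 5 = 2*x^2 - 10*x + 12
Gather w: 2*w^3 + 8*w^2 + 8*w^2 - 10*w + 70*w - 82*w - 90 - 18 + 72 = 2*w^3 + 16*w^2 - 22*w - 36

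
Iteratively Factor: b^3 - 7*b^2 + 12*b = (b - 4)*(b^2 - 3*b) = b*(b - 4)*(b - 3)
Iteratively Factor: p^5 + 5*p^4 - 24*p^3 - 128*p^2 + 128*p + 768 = (p + 4)*(p^4 + p^3 - 28*p^2 - 16*p + 192) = (p + 4)^2*(p^3 - 3*p^2 - 16*p + 48) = (p - 3)*(p + 4)^2*(p^2 - 16) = (p - 3)*(p + 4)^3*(p - 4)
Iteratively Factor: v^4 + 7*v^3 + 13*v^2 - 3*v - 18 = (v + 2)*(v^3 + 5*v^2 + 3*v - 9) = (v + 2)*(v + 3)*(v^2 + 2*v - 3) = (v - 1)*(v + 2)*(v + 3)*(v + 3)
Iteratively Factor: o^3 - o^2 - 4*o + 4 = (o - 1)*(o^2 - 4) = (o - 2)*(o - 1)*(o + 2)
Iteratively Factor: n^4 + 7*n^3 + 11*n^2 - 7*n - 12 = (n - 1)*(n^3 + 8*n^2 + 19*n + 12) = (n - 1)*(n + 4)*(n^2 + 4*n + 3) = (n - 1)*(n + 3)*(n + 4)*(n + 1)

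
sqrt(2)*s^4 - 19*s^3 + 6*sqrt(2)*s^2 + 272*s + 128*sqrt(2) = (s - 8*sqrt(2))*(s - 4*sqrt(2))*(s + 2*sqrt(2))*(sqrt(2)*s + 1)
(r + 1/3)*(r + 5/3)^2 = r^3 + 11*r^2/3 + 35*r/9 + 25/27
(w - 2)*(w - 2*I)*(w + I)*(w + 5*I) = w^4 - 2*w^3 + 4*I*w^3 + 7*w^2 - 8*I*w^2 - 14*w + 10*I*w - 20*I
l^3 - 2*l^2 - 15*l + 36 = (l - 3)^2*(l + 4)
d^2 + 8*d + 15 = (d + 3)*(d + 5)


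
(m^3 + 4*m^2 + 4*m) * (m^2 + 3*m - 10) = m^5 + 7*m^4 + 6*m^3 - 28*m^2 - 40*m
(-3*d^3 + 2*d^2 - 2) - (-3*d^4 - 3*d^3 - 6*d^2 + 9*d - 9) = 3*d^4 + 8*d^2 - 9*d + 7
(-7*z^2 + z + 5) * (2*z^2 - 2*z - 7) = -14*z^4 + 16*z^3 + 57*z^2 - 17*z - 35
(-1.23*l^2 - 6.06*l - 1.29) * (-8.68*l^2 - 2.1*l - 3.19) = 10.6764*l^4 + 55.1838*l^3 + 27.8469*l^2 + 22.0404*l + 4.1151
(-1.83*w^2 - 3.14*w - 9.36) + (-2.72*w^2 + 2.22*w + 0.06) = -4.55*w^2 - 0.92*w - 9.3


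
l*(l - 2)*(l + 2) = l^3 - 4*l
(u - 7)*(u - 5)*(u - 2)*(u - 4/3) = u^4 - 46*u^3/3 + 233*u^2/3 - 446*u/3 + 280/3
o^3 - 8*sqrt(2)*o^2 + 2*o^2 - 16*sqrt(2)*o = o*(o + 2)*(o - 8*sqrt(2))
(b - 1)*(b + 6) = b^2 + 5*b - 6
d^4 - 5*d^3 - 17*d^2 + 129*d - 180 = (d - 4)*(d - 3)^2*(d + 5)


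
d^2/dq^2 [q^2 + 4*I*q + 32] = 2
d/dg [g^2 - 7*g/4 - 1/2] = 2*g - 7/4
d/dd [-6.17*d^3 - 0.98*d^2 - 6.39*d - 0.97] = -18.51*d^2 - 1.96*d - 6.39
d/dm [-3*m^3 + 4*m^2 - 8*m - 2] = -9*m^2 + 8*m - 8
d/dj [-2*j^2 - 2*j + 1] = -4*j - 2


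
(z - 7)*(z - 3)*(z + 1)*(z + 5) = z^4 - 4*z^3 - 34*z^2 + 76*z + 105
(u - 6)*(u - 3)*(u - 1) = u^3 - 10*u^2 + 27*u - 18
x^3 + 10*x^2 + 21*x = x*(x + 3)*(x + 7)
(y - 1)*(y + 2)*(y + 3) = y^3 + 4*y^2 + y - 6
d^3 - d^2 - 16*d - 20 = (d - 5)*(d + 2)^2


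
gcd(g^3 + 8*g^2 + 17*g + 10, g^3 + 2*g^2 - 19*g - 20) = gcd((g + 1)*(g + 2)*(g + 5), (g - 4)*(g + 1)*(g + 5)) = g^2 + 6*g + 5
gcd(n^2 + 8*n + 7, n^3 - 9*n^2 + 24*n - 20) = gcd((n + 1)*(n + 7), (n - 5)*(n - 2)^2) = 1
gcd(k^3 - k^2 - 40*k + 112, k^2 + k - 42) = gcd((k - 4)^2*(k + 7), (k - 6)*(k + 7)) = k + 7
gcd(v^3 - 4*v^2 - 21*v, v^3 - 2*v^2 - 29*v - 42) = v^2 - 4*v - 21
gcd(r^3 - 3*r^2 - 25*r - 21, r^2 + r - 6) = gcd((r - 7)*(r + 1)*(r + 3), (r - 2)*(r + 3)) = r + 3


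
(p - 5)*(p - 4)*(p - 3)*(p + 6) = p^4 - 6*p^3 - 25*p^2 + 222*p - 360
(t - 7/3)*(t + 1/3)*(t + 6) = t^3 + 4*t^2 - 115*t/9 - 14/3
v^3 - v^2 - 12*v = v*(v - 4)*(v + 3)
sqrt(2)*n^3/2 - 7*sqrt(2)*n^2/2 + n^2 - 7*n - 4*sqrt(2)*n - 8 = (n - 8)*(n + 1)*(sqrt(2)*n/2 + 1)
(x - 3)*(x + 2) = x^2 - x - 6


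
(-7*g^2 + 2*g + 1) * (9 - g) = 7*g^3 - 65*g^2 + 17*g + 9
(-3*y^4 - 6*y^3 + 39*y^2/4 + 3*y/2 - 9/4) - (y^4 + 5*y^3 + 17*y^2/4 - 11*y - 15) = -4*y^4 - 11*y^3 + 11*y^2/2 + 25*y/2 + 51/4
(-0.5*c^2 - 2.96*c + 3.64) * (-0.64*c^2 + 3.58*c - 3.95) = 0.32*c^4 + 0.1044*c^3 - 10.9514*c^2 + 24.7232*c - 14.378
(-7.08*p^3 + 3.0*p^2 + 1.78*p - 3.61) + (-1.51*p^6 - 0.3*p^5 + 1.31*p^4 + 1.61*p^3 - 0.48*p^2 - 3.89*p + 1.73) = -1.51*p^6 - 0.3*p^5 + 1.31*p^4 - 5.47*p^3 + 2.52*p^2 - 2.11*p - 1.88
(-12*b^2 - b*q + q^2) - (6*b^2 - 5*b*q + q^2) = -18*b^2 + 4*b*q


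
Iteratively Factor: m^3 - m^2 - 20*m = (m - 5)*(m^2 + 4*m) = (m - 5)*(m + 4)*(m)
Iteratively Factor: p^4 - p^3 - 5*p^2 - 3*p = (p)*(p^3 - p^2 - 5*p - 3) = p*(p + 1)*(p^2 - 2*p - 3) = p*(p + 1)^2*(p - 3)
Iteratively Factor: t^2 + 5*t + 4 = (t + 4)*(t + 1)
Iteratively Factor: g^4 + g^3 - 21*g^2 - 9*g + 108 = (g - 3)*(g^3 + 4*g^2 - 9*g - 36) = (g - 3)*(g + 4)*(g^2 - 9) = (g - 3)^2*(g + 4)*(g + 3)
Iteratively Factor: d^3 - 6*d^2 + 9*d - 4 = (d - 1)*(d^2 - 5*d + 4) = (d - 4)*(d - 1)*(d - 1)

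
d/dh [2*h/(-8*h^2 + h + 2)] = 4*(4*h^2 + 1)/(64*h^4 - 16*h^3 - 31*h^2 + 4*h + 4)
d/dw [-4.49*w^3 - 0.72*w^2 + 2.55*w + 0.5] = -13.47*w^2 - 1.44*w + 2.55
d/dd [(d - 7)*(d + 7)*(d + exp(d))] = d^2*exp(d) + 3*d^2 + 2*d*exp(d) - 49*exp(d) - 49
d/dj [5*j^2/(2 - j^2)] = 20*j/(j^2 - 2)^2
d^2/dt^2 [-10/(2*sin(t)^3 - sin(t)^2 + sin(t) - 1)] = 10*(36*sin(t)^5 - 22*sin(t)^4 - 40*sin(t)^3 + 47*sin(t)^2 - 21*sin(t) - 5)*sin(t)/(2*sin(t)^3 - sin(t)^2 + sin(t) - 1)^3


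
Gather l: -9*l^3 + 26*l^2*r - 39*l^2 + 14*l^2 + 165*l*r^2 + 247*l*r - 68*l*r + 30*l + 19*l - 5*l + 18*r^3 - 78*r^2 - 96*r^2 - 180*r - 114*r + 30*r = -9*l^3 + l^2*(26*r - 25) + l*(165*r^2 + 179*r + 44) + 18*r^3 - 174*r^2 - 264*r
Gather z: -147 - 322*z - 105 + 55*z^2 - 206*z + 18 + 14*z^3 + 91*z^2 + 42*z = 14*z^3 + 146*z^2 - 486*z - 234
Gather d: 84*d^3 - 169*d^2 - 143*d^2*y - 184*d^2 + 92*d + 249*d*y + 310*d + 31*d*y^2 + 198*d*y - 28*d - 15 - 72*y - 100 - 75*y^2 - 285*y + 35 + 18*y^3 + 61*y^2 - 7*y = 84*d^3 + d^2*(-143*y - 353) + d*(31*y^2 + 447*y + 374) + 18*y^3 - 14*y^2 - 364*y - 80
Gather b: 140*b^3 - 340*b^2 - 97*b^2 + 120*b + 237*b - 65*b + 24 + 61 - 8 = 140*b^3 - 437*b^2 + 292*b + 77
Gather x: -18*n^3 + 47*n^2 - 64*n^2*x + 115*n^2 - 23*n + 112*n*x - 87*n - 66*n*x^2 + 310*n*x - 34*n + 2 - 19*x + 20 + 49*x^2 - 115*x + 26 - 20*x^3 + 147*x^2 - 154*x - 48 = -18*n^3 + 162*n^2 - 144*n - 20*x^3 + x^2*(196 - 66*n) + x*(-64*n^2 + 422*n - 288)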